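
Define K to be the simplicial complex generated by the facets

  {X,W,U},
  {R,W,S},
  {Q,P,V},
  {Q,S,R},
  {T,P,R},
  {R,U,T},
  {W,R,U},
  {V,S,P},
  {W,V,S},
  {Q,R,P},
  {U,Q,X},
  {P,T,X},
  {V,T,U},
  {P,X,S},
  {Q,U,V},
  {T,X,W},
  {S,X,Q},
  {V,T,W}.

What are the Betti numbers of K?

b_0 = 1, b_1 = 1, b_2 = 0.

Order the vertices as P < Q < R < S < T < U < V < W < X. Listing each simplex with vertices in this order, K has dimension 2 with simplices:

  0-simplices (9): P, Q, R, S, T, U, V, W, X
  1-simplices (27): PQ, PR, PS, PT, PV, PX, QR, QS, QU, QV, QX, RS, RT, RU, RW, SV, SW, SX, TU, TV, TW, TX, UV, UW, UX, VW, WX
  2-simplices (18): PQR, PQV, PRT, PSV, PSX, PTX, QRS, QSX, QUV, QUX, RSW, RTU, RUW, SVW, TUV, TVW, TWX, UWX

so the chain groups are C_0 ≅ Z^9, C_1 ≅ Z^27, C_2 ≅ Z^18.

The boundary map ∂_1: C_1 → C_0 sends each edge [p,q] (with p < q) to q − p. For instance
  ∂SX = X − S.
The resulting 9×27 matrix has rank 8, and its Smith normal form has invariant factors (1,1,1,1,1,1,1,1).

∂_2: C_2 → C_1 maps a triangle to the signed sum of its edges. For instance
  ∂PQV = QV − PV + PQ,
  ∂QUX = UX − QX + QU.
The resulting 27×18 matrix has rank 18, and its Smith normal form has invariant factors (1,1,1,1,1,1,1,1,1,1,1,1,1,1,1,1,1,2).

Reading off H_k = ker ∂_k / im ∂_{k+1}:

  H_0: rank C_0 − rank ∂_1 = 9 − 8 = 1, and the invariant factors of ∂_1 are all 1, so H_0 = Z.
  H_1: rank ker ∂_1 − rank ∂_2 = (27 − 8) − 18 = 1, and ∂_2 has invariant factor 2 > 1, so H_1 = Z ⊕ Z/2Z.
  H_2: rank ker ∂_2 − rank ∂_3 = (18 − 18) − 0 = 0, and there is no ∂_3, so H_2 = 0.

(K is a triangulation of the Klein bottle.)

Hence the Betti numbers are b_0 = 1, b_1 = 1, b_2 = 0.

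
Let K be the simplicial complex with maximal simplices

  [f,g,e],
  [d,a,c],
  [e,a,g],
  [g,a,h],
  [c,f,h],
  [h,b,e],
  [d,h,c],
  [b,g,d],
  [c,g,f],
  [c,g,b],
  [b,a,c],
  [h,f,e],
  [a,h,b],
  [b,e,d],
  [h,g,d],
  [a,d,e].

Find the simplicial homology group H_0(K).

H_0 = Z.

We work with the vertex ordering a < b < c < d < e < f < g < h. The simplices of K, each written with vertices in increasing order, are:

  0-simplices (8): a, b, c, d, e, f, g, h
  1-simplices (24): ab, ac, ad, ae, ag, ah, bc, bd, be, bg, bh, cd, cf, cg, ch, de, dg, dh, ef, eg, eh, fg, fh, gh
  2-simplices (16): abc, abh, acd, ade, aeg, agh, bcg, bde, bdg, beh, cdh, cfg, cfh, dgh, efg, efh

Hence C_0 ≅ Z^8, C_1 ≅ Z^24, C_2 ≅ Z^16.

∂_1: C_1 → C_0 maps an edge to its endpoints' difference, ∂[p,q] = q − p. For instance
  ∂gh = h − g.
The 8×24 boundary matrix has rank 7 and Smith normal form diag(1,1,1,1,1,1,1).

∂_2: C_2 → C_1 acts by ∂[p,q,r] = [q,r] − [p,r] + [p,q]. For instance
  ∂aeg = eg − ag + ae,
  ∂cfh = fh − ch + cf.
The resulting 24×16 matrix has rank 15, and its Smith normal form has invariant factors (1,1,1,1,1,1,1,1,1,1,1,1,1,1,1).

Computing H_k = (kernel of ∂_k) / (image of ∂_{k+1}):

  H_0: rank C_0 − rank ∂_1 = 8 − 7 = 1, and the invariant factors of ∂_1 are all 1, so H_0 = Z.

(K is a triangulation of the torus T^2.)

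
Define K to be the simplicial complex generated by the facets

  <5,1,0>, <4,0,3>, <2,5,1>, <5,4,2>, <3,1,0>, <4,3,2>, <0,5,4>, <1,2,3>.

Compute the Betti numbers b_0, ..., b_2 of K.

Fix the vertex order 0 < 1 < 2 < 3 < 4 < 5 and write every simplex with vertices in increasing order. Then dim K = 2 and the simplices of K are:

  0-simplices (6): [0], [1], [2], [3], [4], [5]
  1-simplices (12): [0,1], [0,3], [0,4], [0,5], [1,2], [1,3], [1,5], [2,3], [2,4], [2,5], [3,4], [4,5]
  2-simplices (8): [0,1,3], [0,1,5], [0,3,4], [0,4,5], [1,2,3], [1,2,5], [2,3,4], [2,4,5]

giving chain groups C_0 ≅ Z^6, C_1 ≅ Z^12, C_2 ≅ Z^8.

∂_1: C_1 → C_0 maps an edge to its endpoints' difference, ∂[p,q] = q − p. For instance
  ∂[0,4] = [4] − [0].
As a 6×12 matrix over Z this has rank 5, with invariant factors (1,1,1,1,1).

∂_2: C_2 → C_1 acts by ∂[p,q,r] = [q,r] − [p,r] + [p,q]. For instance
  ∂[0,3,4] = [3,4] − [0,4] + [0,3],
  ∂[0,4,5] = [4,5] − [0,5] + [0,4].
As a 12×8 matrix over Z this has rank 7, with invariant factors (1,1,1,1,1,1,1).

Now H_k = ker ∂_k / im ∂_{k+1}, so:

  H_0: rank C_0 − rank ∂_1 = 6 − 5 = 1, and the invariant factors of ∂_1 are all 1, so H_0 ≅ Z.
  H_1: rank ker ∂_1 − rank ∂_2 = (12 − 5) − 7 = 0, and the invariant factors of ∂_2 are all 1, so H_1 ≅ 0.
  H_2: rank ker ∂_2 − rank ∂_3 = (8 − 7) − 0 = 1, and there is no ∂_3, so H_2 ≅ Z.

As a check, the Euler characteristic is 6 − 12 + 8 = 2, which agrees with 1 − 0 + 1 = 2.
(K is a triangulation of the 2-sphere S^2.)

Hence the Betti numbers are b_0 = 1, b_1 = 0, b_2 = 1.

b_0 = 1, b_1 = 0, b_2 = 1.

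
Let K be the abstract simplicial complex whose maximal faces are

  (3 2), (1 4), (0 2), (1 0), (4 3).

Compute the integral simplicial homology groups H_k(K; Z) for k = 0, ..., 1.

Take the total order 0 < 1 < 2 < 3 < 4 on the vertex set. Then K (dimension 1) consists of the simplices:

  0-simplices (5): [0], [1], [2], [3], [4]
  1-simplices (5): [0,1], [0,2], [1,4], [2,3], [3,4]

giving chain groups C_0 ≅ Z^5, C_1 ≅ Z^5.

Boundary ∂_1: C_1 → C_0 maps an edge to its endpoints' difference, ∂[p,q] = q − p.
This gives a 5×5 integer matrix of rank 4; reducing to Smith normal form yields diagonal entries (1,1,1,1).

Reading off H_k = ker ∂_k / im ∂_{k+1}:

  H_0: rank C_0 − rank ∂_1 = 5 − 4 = 1, and the invariant factors of ∂_1 are all 1, so H_0 = Z.
  H_1: rank ker ∂_1 − rank ∂_2 = (5 − 4) − 0 = 1, and there is no ∂_2, so H_1 = Z.

H_0 ≅ Z,  H_1 ≅ Z.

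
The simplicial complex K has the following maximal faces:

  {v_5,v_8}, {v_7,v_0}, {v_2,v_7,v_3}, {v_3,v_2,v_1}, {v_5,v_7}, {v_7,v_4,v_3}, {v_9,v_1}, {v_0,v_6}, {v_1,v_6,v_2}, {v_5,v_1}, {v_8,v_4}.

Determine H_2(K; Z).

Order the vertices as v_0 < v_1 < v_2 < v_3 < v_4 < v_5 < v_6 < v_7 < v_8 < v_9. Listing each simplex with vertices in this order, K has dimension 2 with simplices:

  0-simplices (10): [v_0], [v_1], [v_2], [v_3], [v_4], [v_5], [v_6], [v_7], [v_8], [v_9]
  1-simplices (16): (16 of them)
  2-simplices (4): [v_1,v_2,v_3], [v_1,v_2,v_6], [v_2,v_3,v_7], [v_3,v_4,v_7]

giving chain groups C_0 ≅ Z^10, C_1 ≅ Z^16, C_2 ≅ Z^4.

Boundary ∂_1: C_1 → C_0 is given by ∂[p,q] = [q] − [p]. For instance
  ∂[v_4,v_8] = [v_8] − [v_4].
The 10×16 boundary matrix has rank 9 and Smith normal form diag(1,1,1,1,1,1,1,1,1).

Boundary ∂_2: C_2 → C_1 sends each 2-simplex [p,q,r] to [q,r] − [p,r] + [p,q]. For instance
  ∂[v_2,v_3,v_7] = [v_3,v_7] − [v_2,v_7] + [v_2,v_3],
  ∂[v_1,v_2,v_6] = [v_2,v_6] − [v_1,v_6] + [v_1,v_2].
The resulting 16×4 matrix has rank 4, and its Smith normal form has invariant factors (1,1,1,1).

Reading off H_k = ker ∂_k / im ∂_{k+1}:

  H_2: rank ker ∂_2 − rank ∂_3 = (4 − 4) − 0 = 0, and there is no ∂_3, so H_2 ≅ 0.

H_2 ≅ 0.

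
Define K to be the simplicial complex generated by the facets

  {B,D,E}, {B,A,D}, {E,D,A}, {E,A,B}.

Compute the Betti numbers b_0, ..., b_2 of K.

b_0 = 1, b_1 = 0, b_2 = 1.

Take the total order A < B < D < E on the vertex set. Then K (dimension 2) consists of the simplices:

  0-simplices (4): A, B, D, E
  1-simplices (6): AB, AD, AE, BD, BE, DE
  2-simplices (4): ABD, ABE, ADE, BDE

so the chain groups are C_0 ≅ Z^4, C_1 ≅ Z^6, C_2 ≅ Z^4.

The boundary map ∂_1: C_1 → C_0 sends each edge [p,q] (with p < q) to q − p. For instance
  ∂BE = E − B.
This gives a 4×6 integer matrix of rank 3; reducing to Smith normal form yields diagonal entries (1,1,1).

The boundary map ∂_2: C_2 → C_1 sends each 2-simplex [p,q,r] to [q,r] − [p,r] + [p,q]. For instance
  ∂ABD = BD − AD + AB,
  ∂ABE = BE − AE + AB.
As a 6×4 matrix over Z this has rank 3, with invariant factors (1,1,1).

From H_k ≅ ker(∂_k) / im(∂_{k+1}) we obtain:

  H_0: rank C_0 − rank ∂_1 = 4 − 3 = 1, and the invariant factors of ∂_1 are all 1, so H_0 ≅ Z.
  H_1: rank ker ∂_1 − rank ∂_2 = (6 − 3) − 3 = 0, and the invariant factors of ∂_2 are all 1, so H_1 ≅ 0.
  H_2: rank ker ∂_2 − rank ∂_3 = (4 − 3) − 0 = 1, and there is no ∂_3, so H_2 ≅ Z.

As a check, the Euler characteristic is 4 − 6 + 4 = 2, which agrees with 1 − 0 + 1 = 2.

Hence the Betti numbers are b_0 = 1, b_1 = 0, b_2 = 1.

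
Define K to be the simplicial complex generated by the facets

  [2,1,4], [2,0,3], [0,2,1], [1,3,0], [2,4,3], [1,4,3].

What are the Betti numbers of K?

b_0 = 1, b_1 = 0, b_2 = 1.

K has 5 vertices, 9 edges, 6 triangles.
rank ∂_0 = 0, rank ∂_1 = 4 ⇒ b_0 = 5 − 0 − 4 = 1; all invariant factors of ∂_1 are 1 so no torsion. So H_0 = Z.
rank ∂_1 = 4, rank ∂_2 = 5 ⇒ b_1 = 9 − 4 − 5 = 0; all invariant factors of ∂_2 are 1 so no torsion. So H_1 = 0.
rank ∂_2 = 5, rank ∂_3 = 0 ⇒ b_2 = 6 − 5 − 0 = 1. So H_2 = Z.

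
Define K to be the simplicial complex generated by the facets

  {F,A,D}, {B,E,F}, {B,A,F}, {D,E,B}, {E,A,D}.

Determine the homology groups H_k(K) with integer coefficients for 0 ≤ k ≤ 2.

Fix the vertex order A < B < D < E < F and write every simplex with vertices in increasing order. Then dim K = 2 and the simplices of K are:

  0-simplices (5): A, B, D, E, F
  1-simplices (10): AB, AD, AE, AF, BD, BE, BF, DE, DF, EF
  2-simplices (5): ABF, ADE, ADF, BDE, BEF

giving chain groups C_0 ≅ Z^5, C_1 ≅ Z^10, C_2 ≅ Z^5.

The boundary map ∂_1: C_1 → C_0 sends each edge [p,q] (with p < q) to q − p. For instance
  ∂AF = F − A.
This gives a 5×10 integer matrix of rank 4; reducing to Smith normal form yields diagonal entries (1,1,1,1).

Boundary ∂_2: C_2 → C_1 maps a triangle to the signed sum of its edges. For instance
  ∂BDE = DE − BE + BD,
  ∂BEF = EF − BF + BE.
This gives a 10×5 integer matrix of rank 5; reducing to Smith normal form yields diagonal entries (1,1,1,1,1).

From H_k ≅ ker(∂_k) / im(∂_{k+1}) we obtain:

  H_0: rank C_0 − rank ∂_1 = 5 − 4 = 1, and the invariant factors of ∂_1 are all 1, so H_0 ≅ Z.
  H_1: rank ker ∂_1 − rank ∂_2 = (10 − 4) − 5 = 1, and the invariant factors of ∂_2 are all 1, so H_1 ≅ Z.
  H_2: rank ker ∂_2 − rank ∂_3 = (5 − 5) − 0 = 0, and there is no ∂_3, so H_2 ≅ 0.

As a check, the Euler characteristic is 5 − 10 + 5 = 0, which agrees with 1 − 1 + 0 = 0.

H_0 ≅ Z,  H_1 ≅ Z,  H_2 = 0.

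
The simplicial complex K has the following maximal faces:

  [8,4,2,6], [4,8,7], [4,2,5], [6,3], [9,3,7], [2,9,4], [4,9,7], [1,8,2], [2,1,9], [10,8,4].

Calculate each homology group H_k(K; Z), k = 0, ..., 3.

H_0 ≅ Z,  H_1 ≅ Z,  H_2 = 0,  H_3 = 0.

K has 10 vertices, 21 edges, 12 triangles, 1 3-simplex.
rank ∂_0 = 0, rank ∂_1 = 9 ⇒ b_0 = 10 − 0 − 9 = 1; all invariant factors of ∂_1 are 1 so no torsion. So H_0 ≅ Z.
rank ∂_1 = 9, rank ∂_2 = 11 ⇒ b_1 = 21 − 9 − 11 = 1; all invariant factors of ∂_2 are 1 so no torsion. So H_1 ≅ Z.
rank ∂_2 = 11, rank ∂_3 = 1 ⇒ b_2 = 12 − 11 − 1 = 0; all invariant factors of ∂_3 are 1 so no torsion. So H_2 ≅ 0.
rank ∂_3 = 1, rank ∂_4 = 0 ⇒ b_3 = 1 − 1 − 0 = 0. So H_3 ≅ 0.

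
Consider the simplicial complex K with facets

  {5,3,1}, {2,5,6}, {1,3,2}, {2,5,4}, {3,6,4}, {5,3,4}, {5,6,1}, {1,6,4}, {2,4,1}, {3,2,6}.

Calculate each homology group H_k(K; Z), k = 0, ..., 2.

H_0 ≅ Z,  H_1 ≅ Z/2Z,  H_2 = 0.

Take the total order 1 < 2 < 3 < 4 < 5 < 6 on the vertex set. Then K (dimension 2) consists of the simplices:

  0-simplices (6): [1], [2], [3], [4], [5], [6]
  1-simplices (15): [1,2], [1,3], [1,4], [1,5], [1,6], [2,3], [2,4], [2,5], [2,6], [3,4], [3,5], [3,6], [4,5], [4,6], [5,6]
  2-simplices (10): [1,2,3], [1,2,4], [1,3,5], [1,4,6], [1,5,6], [2,3,6], [2,4,5], [2,5,6], [3,4,5], [3,4,6]

Hence C_0 ≅ Z^6, C_1 ≅ Z^15, C_2 ≅ Z^10.

∂_1: C_1 → C_0 maps an edge to its endpoints' difference, ∂[p,q] = q − p.
The resulting 6×15 matrix has rank 5, and its Smith normal form has invariant factors (1,1,1,1,1).

∂_2: C_2 → C_1 acts by ∂[p,q,r] = [q,r] − [p,r] + [p,q]. For instance
  ∂[1,2,3] = [2,3] − [1,3] + [1,2],
  ∂[1,4,6] = [4,6] − [1,6] + [1,4].
As a 15×10 matrix over Z this has rank 10, with invariant factors (1,1,1,1,1,1,1,1,1,2).

Reading off H_k = ker ∂_k / im ∂_{k+1}:

  H_0: rank C_0 − rank ∂_1 = 6 − 5 = 1, and the invariant factors of ∂_1 are all 1, so H_0 ≅ Z.
  H_1: rank ker ∂_1 − rank ∂_2 = (15 − 5) − 10 = 0, and ∂_2 has invariant factor 2 > 1, so H_1 ≅ Z/2Z.
  H_2: rank ker ∂_2 − rank ∂_3 = (10 − 10) − 0 = 0, and there is no ∂_3, so H_2 ≅ 0.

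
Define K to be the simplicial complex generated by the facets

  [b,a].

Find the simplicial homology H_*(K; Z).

We work with the vertex ordering a < b. The simplices of K, each written with vertices in increasing order, are:

  0-simplices (2): a, b
  1-simplices (1): ab

so the chain groups are C_0 ≅ Z^2, C_1 ≅ Z^1.

∂_1: C_1 → C_0 is given by ∂[p,q] = [q] − [p]. For instance
  ∂ab = b − a.
The 2×1 boundary matrix has rank 1 and Smith normal form diag(1).

Now H_k = ker ∂_k / im ∂_{k+1}, so:

  H_0: rank C_0 − rank ∂_1 = 2 − 1 = 1, and the invariant factors of ∂_1 are all 1, so H_0 ≅ Z.
  H_1: rank ker ∂_1 − rank ∂_2 = (1 − 1) − 0 = 0, and there is no ∂_2, so H_1 ≅ 0.

(K is a triangulation of the 1-simplex.)

H_0 = Z,  H_1 = 0.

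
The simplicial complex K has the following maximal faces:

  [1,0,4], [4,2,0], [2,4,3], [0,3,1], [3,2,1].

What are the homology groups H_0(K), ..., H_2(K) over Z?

Fix the vertex order 0 < 1 < 2 < 3 < 4 and write every simplex with vertices in increasing order. Then dim K = 2 and the simplices of K are:

  0-simplices (5): [0], [1], [2], [3], [4]
  1-simplices (10): [0,1], [0,2], [0,3], [0,4], [1,2], [1,3], [1,4], [2,3], [2,4], [3,4]
  2-simplices (5): [0,1,3], [0,1,4], [0,2,4], [1,2,3], [2,3,4]

Hence C_0 ≅ Z^5, C_1 ≅ Z^10, C_2 ≅ Z^5.

Boundary ∂_1: C_1 → C_0 maps an edge to its endpoints' difference, ∂[p,q] = q − p.
As a 5×10 matrix over Z this has rank 4, with invariant factors (1,1,1,1).

∂_2: C_2 → C_1 maps a triangle to the signed sum of its edges. For instance
  ∂[1,2,3] = [2,3] − [1,3] + [1,2],
  ∂[0,2,4] = [2,4] − [0,4] + [0,2].
This gives a 10×5 integer matrix of rank 5; reducing to Smith normal form yields diagonal entries (1,1,1,1,1).

Computing H_k = (kernel of ∂_k) / (image of ∂_{k+1}):

  H_0: rank C_0 − rank ∂_1 = 5 − 4 = 1, and the invariant factors of ∂_1 are all 1, so H_0 = Z.
  H_1: rank ker ∂_1 − rank ∂_2 = (10 − 4) − 5 = 1, and the invariant factors of ∂_2 are all 1, so H_1 = Z.
  H_2: rank ker ∂_2 − rank ∂_3 = (5 − 5) − 0 = 0, and there is no ∂_3, so H_2 = 0.

As a check, the Euler characteristic is 5 − 10 + 5 = 0, which agrees with 1 − 1 + 0 = 0.

H_0 ≅ Z,  H_1 ≅ Z,  H_2 = 0.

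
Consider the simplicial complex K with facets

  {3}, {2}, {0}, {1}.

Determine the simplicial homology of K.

H_0 ≅ Z^4.

Order the vertices as 0 < 1 < 2 < 3. Listing each simplex with vertices in this order, K has dimension 0 with simplices:

  0-simplices (4): [0], [1], [2], [3]

giving chain groups C_0 ≅ Z^4.

Now H_k = ker ∂_k / im ∂_{k+1}, so:

  H_0: rank C_0 − rank ∂_1 = 4 − 0 = 4, and there is no ∂_1, so H_0 ≅ Z^4.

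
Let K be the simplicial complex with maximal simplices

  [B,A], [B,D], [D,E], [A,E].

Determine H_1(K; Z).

H_1 = Z.

Take the total order A < B < D < E on the vertex set. Then K (dimension 1) consists of the simplices:

  0-simplices (4): A, B, D, E
  1-simplices (4): AB, AE, BD, DE

giving chain groups C_0 ≅ Z^4, C_1 ≅ Z^4.

∂_1: C_1 → C_0 is given by ∂[p,q] = [q] − [p]. For instance
  ∂AE = E − A.
The resulting 4×4 matrix has rank 3, and its Smith normal form has invariant factors (1,1,1).

Reading off H_k = ker ∂_k / im ∂_{k+1}:

  H_1: rank ker ∂_1 − rank ∂_2 = (4 − 3) − 0 = 1, and there is no ∂_2, so H_1 = Z.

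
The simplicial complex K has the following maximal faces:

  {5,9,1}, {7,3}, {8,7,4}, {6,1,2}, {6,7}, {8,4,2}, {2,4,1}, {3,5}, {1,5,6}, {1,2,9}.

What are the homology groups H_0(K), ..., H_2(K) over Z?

Take the total order 1 < 2 < 3 < 4 < 5 < 6 < 7 < 8 < 9 on the vertex set. Then K (dimension 2) consists of the simplices:

  0-simplices (9): [1], [2], [3], [4], [5], [6], [7], [8], [9]
  1-simplices (17): [1,2], [1,4], [1,5], [1,6], [1,9], [2,4], [2,6], [2,8], [2,9], [3,5], [3,7], [4,7], [4,8], [5,6], [5,9], [6,7], [7,8]
  2-simplices (7): [1,2,4], [1,2,6], [1,2,9], [1,5,6], [1,5,9], [2,4,8], [4,7,8]

so the chain groups are C_0 ≅ Z^9, C_1 ≅ Z^17, C_2 ≅ Z^7.

Boundary ∂_1: C_1 → C_0 maps an edge to its endpoints' difference, ∂[p,q] = q − p. For instance
  ∂[4,8] = [8] − [4].
The resulting 9×17 matrix has rank 8, and its Smith normal form has invariant factors (1,1,1,1,1,1,1,1).

Boundary ∂_2: C_2 → C_1 maps a triangle to the signed sum of its edges. For instance
  ∂[1,2,4] = [2,4] − [1,4] + [1,2],
  ∂[2,4,8] = [4,8] − [2,8] + [2,4].
As a 17×7 matrix over Z this has rank 7, with invariant factors (1,1,1,1,1,1,1).

From H_k ≅ ker(∂_k) / im(∂_{k+1}) we obtain:

  H_0: rank C_0 − rank ∂_1 = 9 − 8 = 1, and the invariant factors of ∂_1 are all 1, so H_0 = Z.
  H_1: rank ker ∂_1 − rank ∂_2 = (17 − 8) − 7 = 2, and the invariant factors of ∂_2 are all 1, so H_1 = Z^2.
  H_2: rank ker ∂_2 − rank ∂_3 = (7 − 7) − 0 = 0, and there is no ∂_3, so H_2 = 0.

H_0 = Z,  H_1 = Z^2,  H_2 = 0.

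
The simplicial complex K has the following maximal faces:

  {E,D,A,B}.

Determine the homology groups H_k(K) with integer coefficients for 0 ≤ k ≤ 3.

We work with the vertex ordering A < B < D < E. The simplices of K, each written with vertices in increasing order, are:

  0-simplices (4): A, B, D, E
  1-simplices (6): AB, AD, AE, BD, BE, DE
  2-simplices (4): ABD, ABE, ADE, BDE
  3-simplices (1): ABDE

giving chain groups C_0 ≅ Z^4, C_1 ≅ Z^6, C_2 ≅ Z^4, C_3 ≅ Z^1.

Boundary ∂_1: C_1 → C_0 is given by ∂[p,q] = [q] − [p].
This gives a 4×6 integer matrix of rank 3; reducing to Smith normal form yields diagonal entries (1,1,1).

∂_2: C_2 → C_1 maps a triangle to the signed sum of its edges. For instance
  ∂ABD = BD − AD + AB,
  ∂ADE = DE − AE + AD.
The 6×4 boundary matrix has rank 3 and Smith normal form diag(1,1,1).

Boundary ∂_3: C_3 → C_2 sends each 3-simplex σ to the alternating sum Σ_i (−1)^i (σ with its i-th vertex removed). For instance
  ∂ABDE = BDE − ADE + ABE − ABD.
The 4×1 boundary matrix has rank 1 and Smith normal form diag(1).

Computing H_k = (kernel of ∂_k) / (image of ∂_{k+1}):

  H_0: rank C_0 − rank ∂_1 = 4 − 3 = 1, and the invariant factors of ∂_1 are all 1, so H_0 = Z.
  H_1: rank ker ∂_1 − rank ∂_2 = (6 − 3) − 3 = 0, and the invariant factors of ∂_2 are all 1, so H_1 = 0.
  H_2: rank ker ∂_2 − rank ∂_3 = (4 − 3) − 1 = 0, and the invariant factors of ∂_3 are all 1, so H_2 = 0.
  H_3: rank ker ∂_3 − rank ∂_4 = (1 − 1) − 0 = 0, and there is no ∂_4, so H_3 = 0.

(K is a triangulation of the 3-simplex.)

H_0 = Z,  H_1 = 0,  H_2 = 0,  H_3 = 0.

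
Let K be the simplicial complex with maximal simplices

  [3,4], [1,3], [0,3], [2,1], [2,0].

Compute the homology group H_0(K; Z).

H_0 ≅ Z.

Take the total order 0 < 1 < 2 < 3 < 4 on the vertex set. Then K (dimension 1) consists of the simplices:

  0-simplices (5): [0], [1], [2], [3], [4]
  1-simplices (5): [0,2], [0,3], [1,2], [1,3], [3,4]

giving chain groups C_0 ≅ Z^5, C_1 ≅ Z^5.

Boundary ∂_1: C_1 → C_0 sends each edge [p,q] (with p < q) to q − p.
The resulting 5×5 matrix has rank 4, and its Smith normal form has invariant factors (1,1,1,1).

Now H_k = ker ∂_k / im ∂_{k+1}, so:

  H_0: rank C_0 − rank ∂_1 = 5 − 4 = 1, and the invariant factors of ∂_1 are all 1, so H_0 ≅ Z.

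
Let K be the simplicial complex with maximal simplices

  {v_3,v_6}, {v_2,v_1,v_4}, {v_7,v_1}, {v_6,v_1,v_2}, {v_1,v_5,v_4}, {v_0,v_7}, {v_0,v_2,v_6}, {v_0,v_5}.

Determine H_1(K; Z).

We work with the vertex ordering v_0 < v_1 < v_2 < v_3 < v_4 < v_5 < v_6 < v_7. The simplices of K, each written with vertices in increasing order, are:

  0-simplices (8): [v_0], [v_1], [v_2], [v_3], [v_4], [v_5], [v_6], [v_7]
  1-simplices (13): [v_0,v_2], [v_0,v_5], [v_0,v_6], [v_0,v_7], [v_1,v_2], [v_1,v_4], [v_1,v_5], [v_1,v_6], [v_1,v_7], [v_2,v_4], [v_2,v_6], [v_3,v_6], [v_4,v_5]
  2-simplices (4): [v_0,v_2,v_6], [v_1,v_2,v_4], [v_1,v_2,v_6], [v_1,v_4,v_5]

so the chain groups are C_0 ≅ Z^8, C_1 ≅ Z^13, C_2 ≅ Z^4.

Boundary ∂_1: C_1 → C_0 is given by ∂[p,q] = [q] − [p]. For instance
  ∂[v_0,v_5] = [v_5] − [v_0].
The 8×13 boundary matrix has rank 7 and Smith normal form diag(1,1,1,1,1,1,1).

∂_2: C_2 → C_1 acts by ∂[p,q,r] = [q,r] − [p,r] + [p,q]. For instance
  ∂[v_1,v_2,v_6] = [v_2,v_6] − [v_1,v_6] + [v_1,v_2],
  ∂[v_0,v_2,v_6] = [v_2,v_6] − [v_0,v_6] + [v_0,v_2].
The 13×4 boundary matrix has rank 4 and Smith normal form diag(1,1,1,1).

Computing H_k = (kernel of ∂_k) / (image of ∂_{k+1}):

  H_1: rank ker ∂_1 − rank ∂_2 = (13 − 7) − 4 = 2, and the invariant factors of ∂_2 are all 1, so H_1 ≅ Z^2.

H_1 = Z^2.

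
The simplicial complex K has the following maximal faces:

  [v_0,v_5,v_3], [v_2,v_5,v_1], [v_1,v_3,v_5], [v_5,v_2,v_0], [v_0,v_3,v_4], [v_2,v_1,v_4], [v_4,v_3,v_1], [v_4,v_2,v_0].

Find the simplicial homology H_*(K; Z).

H_0 = Z,  H_1 = 0,  H_2 = Z.

We work with the vertex ordering v_0 < v_1 < v_2 < v_3 < v_4 < v_5. The simplices of K, each written with vertices in increasing order, are:

  0-simplices (6): [v_0], [v_1], [v_2], [v_3], [v_4], [v_5]
  1-simplices (12): [v_0,v_2], [v_0,v_3], [v_0,v_4], [v_0,v_5], [v_1,v_2], [v_1,v_3], [v_1,v_4], [v_1,v_5], [v_2,v_4], [v_2,v_5], [v_3,v_4], [v_3,v_5]
  2-simplices (8): [v_0,v_2,v_4], [v_0,v_2,v_5], [v_0,v_3,v_4], [v_0,v_3,v_5], [v_1,v_2,v_4], [v_1,v_2,v_5], [v_1,v_3,v_4], [v_1,v_3,v_5]

giving chain groups C_0 ≅ Z^6, C_1 ≅ Z^12, C_2 ≅ Z^8.

Boundary ∂_1: C_1 → C_0 sends each edge [p,q] (with p < q) to q − p. For instance
  ∂[v_1,v_2] = [v_2] − [v_1].
As a 6×12 matrix over Z this has rank 5, with invariant factors (1,1,1,1,1).

∂_2: C_2 → C_1 maps a triangle to the signed sum of its edges. For instance
  ∂[v_0,v_2,v_5] = [v_2,v_5] − [v_0,v_5] + [v_0,v_2],
  ∂[v_0,v_3,v_5] = [v_3,v_5] − [v_0,v_5] + [v_0,v_3].
The resulting 12×8 matrix has rank 7, and its Smith normal form has invariant factors (1,1,1,1,1,1,1).

From H_k ≅ ker(∂_k) / im(∂_{k+1}) we obtain:

  H_0: rank C_0 − rank ∂_1 = 6 − 5 = 1, and the invariant factors of ∂_1 are all 1, so H_0 ≅ Z.
  H_1: rank ker ∂_1 − rank ∂_2 = (12 − 5) − 7 = 0, and the invariant factors of ∂_2 are all 1, so H_1 ≅ 0.
  H_2: rank ker ∂_2 − rank ∂_3 = (8 − 7) − 0 = 1, and there is no ∂_3, so H_2 ≅ Z.

As a check, the Euler characteristic is 6 − 12 + 8 = 2, which agrees with 1 − 0 + 1 = 2.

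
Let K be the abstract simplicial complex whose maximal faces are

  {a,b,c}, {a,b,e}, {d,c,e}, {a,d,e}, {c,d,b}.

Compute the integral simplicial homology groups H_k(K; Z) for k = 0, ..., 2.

Fix the vertex order a < b < c < d < e and write every simplex with vertices in increasing order. Then dim K = 2 and the simplices of K are:

  0-simplices (5): a, b, c, d, e
  1-simplices (10): ab, ac, ad, ae, bc, bd, be, cd, ce, de
  2-simplices (5): abc, abe, ade, bcd, cde

Hence C_0 ≅ Z^5, C_1 ≅ Z^10, C_2 ≅ Z^5.

∂_1: C_1 → C_0 is given by ∂[p,q] = [q] − [p]. For instance
  ∂be = e − b.
This gives a 5×10 integer matrix of rank 4; reducing to Smith normal form yields diagonal entries (1,1,1,1).

∂_2: C_2 → C_1 maps a triangle to the signed sum of its edges. For instance
  ∂ade = de − ae + ad,
  ∂abc = bc − ac + ab.
The resulting 10×5 matrix has rank 5, and its Smith normal form has invariant factors (1,1,1,1,1).

Now H_k = ker ∂_k / im ∂_{k+1}, so:

  H_0: rank C_0 − rank ∂_1 = 5 − 4 = 1, and the invariant factors of ∂_1 are all 1, so H_0 = Z.
  H_1: rank ker ∂_1 − rank ∂_2 = (10 − 4) − 5 = 1, and the invariant factors of ∂_2 are all 1, so H_1 = Z.
  H_2: rank ker ∂_2 − rank ∂_3 = (5 − 5) − 0 = 0, and there is no ∂_3, so H_2 = 0.

H_0 = Z,  H_1 = Z,  H_2 = 0.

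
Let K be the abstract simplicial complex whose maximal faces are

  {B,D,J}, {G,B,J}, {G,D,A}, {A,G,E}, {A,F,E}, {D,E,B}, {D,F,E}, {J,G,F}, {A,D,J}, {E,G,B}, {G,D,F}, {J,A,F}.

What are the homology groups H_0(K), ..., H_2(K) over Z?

H_0 ≅ Z,  H_1 ≅ Z/2,  H_2 = 0.

K has 7 vertices, 18 edges, 12 triangles.
rank ∂_0 = 0, rank ∂_1 = 6 ⇒ b_0 = 7 − 0 − 6 = 1; all invariant factors of ∂_1 are 1 so no torsion. So H_0 = Z.
rank ∂_1 = 6, rank ∂_2 = 12 ⇒ b_1 = 18 − 6 − 12 = 0; ∂_2 has invariant factor(s) [2] giving torsion. So H_1 = Z/2.
rank ∂_2 = 12, rank ∂_3 = 0 ⇒ b_2 = 12 − 12 − 0 = 0. So H_2 = 0.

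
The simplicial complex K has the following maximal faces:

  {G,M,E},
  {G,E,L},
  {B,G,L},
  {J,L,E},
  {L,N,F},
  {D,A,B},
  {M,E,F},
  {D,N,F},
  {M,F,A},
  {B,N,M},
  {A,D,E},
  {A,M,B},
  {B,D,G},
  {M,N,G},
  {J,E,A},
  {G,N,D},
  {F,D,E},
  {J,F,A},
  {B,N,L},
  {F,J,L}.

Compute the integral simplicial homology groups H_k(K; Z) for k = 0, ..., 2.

We work with the vertex ordering A < B < D < E < F < G < J < L < M < N. The simplices of K, each written with vertices in increasing order, are:

  0-simplices (10): A, B, D, E, F, G, J, L, M, N
  1-simplices (30): AB, AD, AE, AF, AJ, AM, BD, BG, BL, BM, BN, DE, DF, DG, DN, EF, EG, EJ, EL, EM, FJ, FL, FM, FN, GL, GM, GN, JL, LN, MN
  2-simplices (20): ABD, ABM, ADE, AEJ, AFJ, AFM, BDG, BGL, BLN, BMN, DEF, DFN, DGN, EFM, EGL, EGM, EJL, FJL, FLN, GMN

giving chain groups C_0 ≅ Z^10, C_1 ≅ Z^30, C_2 ≅ Z^20.

The boundary map ∂_1: C_1 → C_0 is given by ∂[p,q] = [q] − [p].
This gives a 10×30 integer matrix of rank 9; reducing to Smith normal form yields diagonal entries (1,1,1,1,1,1,1,1,1).

Boundary ∂_2: C_2 → C_1 sends each 2-simplex [p,q,r] to [q,r] − [p,r] + [p,q]. For instance
  ∂AFJ = FJ − AJ + AF,
  ∂AFM = FM − AM + AF.
This gives a 30×20 integer matrix of rank 20; reducing to Smith normal form yields diagonal entries (1,1,1,1,1,1,1,1,1,1,1,1,1,1,1,1,1,1,1,2).

Computing H_k = (kernel of ∂_k) / (image of ∂_{k+1}):

  H_0: rank C_0 − rank ∂_1 = 10 − 9 = 1, and the invariant factors of ∂_1 are all 1, so H_0 = Z.
  H_1: rank ker ∂_1 − rank ∂_2 = (30 − 9) − 20 = 1, and ∂_2 has invariant factor 2 > 1, so H_1 = Z ⊕ Z/2.
  H_2: rank ker ∂_2 − rank ∂_3 = (20 − 20) − 0 = 0, and there is no ∂_3, so H_2 = 0.

H_0 ≅ Z,  H_1 ≅ Z ⊕ Z/2,  H_2 = 0.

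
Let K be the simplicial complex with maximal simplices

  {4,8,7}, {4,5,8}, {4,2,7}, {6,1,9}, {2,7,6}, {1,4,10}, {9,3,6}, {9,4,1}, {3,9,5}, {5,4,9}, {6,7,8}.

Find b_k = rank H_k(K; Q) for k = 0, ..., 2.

We work with the vertex ordering 1 < 2 < 3 < 4 < 5 < 6 < 7 < 8 < 9 < 10. The simplices of K, each written with vertices in increasing order, are:

  0-simplices (10): [1], [2], [3], [4], [5], [6], [7], [8], [9], [10]
  1-simplices (21): [1,4], [1,6], [1,9], [1,10], [2,4], [2,6], [2,7], [3,5], [3,6], [3,9], [4,5], [4,7], [4,8], [4,9], [4,10], [5,8], [5,9], [6,7], [6,8], [6,9], [7,8]
  2-simplices (11): [1,4,9], [1,4,10], [1,6,9], [2,4,7], [2,6,7], [3,5,9], [3,6,9], [4,5,8], [4,5,9], [4,7,8], [6,7,8]

so the chain groups are C_0 ≅ Z^10, C_1 ≅ Z^21, C_2 ≅ Z^11.

∂_1: C_1 → C_0 is given by ∂[p,q] = [q] − [p]. For instance
  ∂[2,4] = [4] − [2].
The 10×21 boundary matrix has rank 9 and Smith normal form diag(1,1,1,1,1,1,1,1,1).

The boundary map ∂_2: C_2 → C_1 sends each 2-simplex [p,q,r] to [q,r] − [p,r] + [p,q]. For instance
  ∂[6,7,8] = [7,8] − [6,8] + [6,7],
  ∂[4,5,8] = [5,8] − [4,8] + [4,5].
This gives a 21×11 integer matrix of rank 11; reducing to Smith normal form yields diagonal entries (1,1,1,1,1,1,1,1,1,1,1).

Reading off H_k = ker ∂_k / im ∂_{k+1}:

  H_0: rank C_0 − rank ∂_1 = 10 − 9 = 1, and the invariant factors of ∂_1 are all 1, so H_0 = Z.
  H_1: rank ker ∂_1 − rank ∂_2 = (21 − 9) − 11 = 1, and the invariant factors of ∂_2 are all 1, so H_1 = Z.
  H_2: rank ker ∂_2 − rank ∂_3 = (11 − 11) − 0 = 0, and there is no ∂_3, so H_2 = 0.

Hence the Betti numbers are b_0 = 1, b_1 = 1, b_2 = 0.

b_0 = 1, b_1 = 1, b_2 = 0.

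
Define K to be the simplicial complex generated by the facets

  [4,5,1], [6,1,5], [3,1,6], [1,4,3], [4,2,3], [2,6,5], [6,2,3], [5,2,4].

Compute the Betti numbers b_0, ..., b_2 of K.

b_0 = 1, b_1 = 0, b_2 = 1.

Take the total order 1 < 2 < 3 < 4 < 5 < 6 on the vertex set. Then K (dimension 2) consists of the simplices:

  0-simplices (6): [1], [2], [3], [4], [5], [6]
  1-simplices (12): [1,3], [1,4], [1,5], [1,6], [2,3], [2,4], [2,5], [2,6], [3,4], [3,6], [4,5], [5,6]
  2-simplices (8): [1,3,4], [1,3,6], [1,4,5], [1,5,6], [2,3,4], [2,3,6], [2,4,5], [2,5,6]

giving chain groups C_0 ≅ Z^6, C_1 ≅ Z^12, C_2 ≅ Z^8.

Boundary ∂_1: C_1 → C_0 maps an edge to its endpoints' difference, ∂[p,q] = q − p.
The 6×12 boundary matrix has rank 5 and Smith normal form diag(1,1,1,1,1).

Boundary ∂_2: C_2 → C_1 maps a triangle to the signed sum of its edges. For instance
  ∂[2,5,6] = [5,6] − [2,6] + [2,5],
  ∂[1,3,6] = [3,6] − [1,6] + [1,3].
The resulting 12×8 matrix has rank 7, and its Smith normal form has invariant factors (1,1,1,1,1,1,1).

Now H_k = ker ∂_k / im ∂_{k+1}, so:

  H_0: rank C_0 − rank ∂_1 = 6 − 5 = 1, and the invariant factors of ∂_1 are all 1, so H_0 = Z.
  H_1: rank ker ∂_1 − rank ∂_2 = (12 − 5) − 7 = 0, and the invariant factors of ∂_2 are all 1, so H_1 = 0.
  H_2: rank ker ∂_2 − rank ∂_3 = (8 − 7) − 0 = 1, and there is no ∂_3, so H_2 = Z.

As a check, the Euler characteristic is 6 − 12 + 8 = 2, which agrees with 1 − 0 + 1 = 2.

Hence the Betti numbers are b_0 = 1, b_1 = 0, b_2 = 1.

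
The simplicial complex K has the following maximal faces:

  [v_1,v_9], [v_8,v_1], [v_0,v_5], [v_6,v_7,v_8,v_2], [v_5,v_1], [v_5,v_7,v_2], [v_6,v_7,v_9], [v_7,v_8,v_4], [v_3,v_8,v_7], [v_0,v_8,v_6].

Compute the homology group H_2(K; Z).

H_2 ≅ 0.

Order the vertices as v_0 < v_1 < v_2 < v_3 < v_4 < v_5 < v_6 < v_7 < v_8 < v_9. Listing each simplex with vertices in this order, K has dimension 3 with simplices:

  0-simplices (10): [v_0], [v_1], [v_2], [v_3], [v_4], [v_5], [v_6], [v_7], [v_8], [v_9]
  1-simplices (20): (20 of them)
  2-simplices (9): [v_0,v_6,v_8], [v_2,v_5,v_7], [v_2,v_6,v_7], [v_2,v_6,v_8], [v_2,v_7,v_8], [v_3,v_7,v_8], [v_4,v_7,v_8], [v_6,v_7,v_8], [v_6,v_7,v_9]
  3-simplices (1): [v_2,v_6,v_7,v_8]

giving chain groups C_0 ≅ Z^10, C_1 ≅ Z^20, C_2 ≅ Z^9, C_3 ≅ Z^1.

The boundary map ∂_1: C_1 → C_0 sends each edge [p,q] (with p < q) to q − p. For instance
  ∂[v_0,v_6] = [v_6] − [v_0].
This gives a 10×20 integer matrix of rank 9; reducing to Smith normal form yields diagonal entries (1,1,1,1,1,1,1,1,1).

The boundary map ∂_2: C_2 → C_1 acts by ∂[p,q,r] = [q,r] − [p,r] + [p,q]. For instance
  ∂[v_2,v_7,v_8] = [v_7,v_8] − [v_2,v_8] + [v_2,v_7],
  ∂[v_0,v_6,v_8] = [v_6,v_8] − [v_0,v_8] + [v_0,v_6].
The 20×9 boundary matrix has rank 8 and Smith normal form diag(1,1,1,1,1,1,1,1).

∂_3: C_3 → C_2 sends each 3-simplex σ to the alternating sum Σ_i (−1)^i (σ with its i-th vertex removed). For instance
  ∂[v_2,v_6,v_7,v_8] = [v_6,v_7,v_8] − [v_2,v_7,v_8] + [v_2,v_6,v_8] − [v_2,v_6,v_7].
This gives a 9×1 integer matrix of rank 1; reducing to Smith normal form yields diagonal entries (1).

Now H_k = ker ∂_k / im ∂_{k+1}, so:

  H_2: rank ker ∂_2 − rank ∂_3 = (9 − 8) − 1 = 0, and the invariant factors of ∂_3 are all 1, so H_2 ≅ 0.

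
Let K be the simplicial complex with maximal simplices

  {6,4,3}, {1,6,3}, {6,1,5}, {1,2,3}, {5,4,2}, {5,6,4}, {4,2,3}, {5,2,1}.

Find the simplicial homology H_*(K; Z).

Take the total order 1 < 2 < 3 < 4 < 5 < 6 on the vertex set. Then K (dimension 2) consists of the simplices:

  0-simplices (6): [1], [2], [3], [4], [5], [6]
  1-simplices (12): [1,2], [1,3], [1,5], [1,6], [2,3], [2,4], [2,5], [3,4], [3,6], [4,5], [4,6], [5,6]
  2-simplices (8): [1,2,3], [1,2,5], [1,3,6], [1,5,6], [2,3,4], [2,4,5], [3,4,6], [4,5,6]

so the chain groups are C_0 ≅ Z^6, C_1 ≅ Z^12, C_2 ≅ Z^8.

The boundary map ∂_1: C_1 → C_0 maps an edge to its endpoints' difference, ∂[p,q] = q − p. For instance
  ∂[1,2] = [2] − [1].
The 6×12 boundary matrix has rank 5 and Smith normal form diag(1,1,1,1,1).

The boundary map ∂_2: C_2 → C_1 maps a triangle to the signed sum of its edges. For instance
  ∂[2,3,4] = [3,4] − [2,4] + [2,3],
  ∂[4,5,6] = [5,6] − [4,6] + [4,5].
This gives a 12×8 integer matrix of rank 7; reducing to Smith normal form yields diagonal entries (1,1,1,1,1,1,1).

Reading off H_k = ker ∂_k / im ∂_{k+1}:

  H_0: rank C_0 − rank ∂_1 = 6 − 5 = 1, and the invariant factors of ∂_1 are all 1, so H_0 ≅ Z.
  H_1: rank ker ∂_1 − rank ∂_2 = (12 − 5) − 7 = 0, and the invariant factors of ∂_2 are all 1, so H_1 ≅ 0.
  H_2: rank ker ∂_2 − rank ∂_3 = (8 − 7) − 0 = 1, and there is no ∂_3, so H_2 ≅ Z.

H_0 = Z,  H_1 = 0,  H_2 = Z.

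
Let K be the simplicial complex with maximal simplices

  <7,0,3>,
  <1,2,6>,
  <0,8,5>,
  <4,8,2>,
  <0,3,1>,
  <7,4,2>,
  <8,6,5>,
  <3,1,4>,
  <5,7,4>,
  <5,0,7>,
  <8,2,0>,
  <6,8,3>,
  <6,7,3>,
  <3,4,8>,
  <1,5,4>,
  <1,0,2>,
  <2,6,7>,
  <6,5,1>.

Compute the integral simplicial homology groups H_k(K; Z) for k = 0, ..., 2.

H_0 ≅ Z,  H_1 ≅ Z^2,  H_2 ≅ Z.

Take the total order 0 < 1 < 2 < 3 < 4 < 5 < 6 < 7 < 8 on the vertex set. Then K (dimension 2) consists of the simplices:

  0-simplices (9): [0], [1], [2], [3], [4], [5], [6], [7], [8]
  1-simplices (27): (27 of them)
  2-simplices (18): [0,1,2], [0,1,3], [0,2,8], [0,3,7], [0,5,7], [0,5,8], [1,2,6], [1,3,4], [1,4,5], [1,5,6], [2,4,7], [2,4,8], [2,6,7], [3,4,8], [3,6,7], [3,6,8], [4,5,7], [5,6,8]

Hence C_0 ≅ Z^9, C_1 ≅ Z^27, C_2 ≅ Z^18.

The boundary map ∂_1: C_1 → C_0 is given by ∂[p,q] = [q] − [p]. For instance
  ∂[4,5] = [5] − [4].
This gives a 9×27 integer matrix of rank 8; reducing to Smith normal form yields diagonal entries (1,1,1,1,1,1,1,1).

Boundary ∂_2: C_2 → C_1 maps a triangle to the signed sum of its edges. For instance
  ∂[0,5,7] = [5,7] − [0,7] + [0,5],
  ∂[1,4,5] = [4,5] − [1,5] + [1,4].
As a 27×18 matrix over Z this has rank 17, with invariant factors (1,1,1,1,1,1,1,1,1,1,1,1,1,1,1,1,1).

Reading off H_k = ker ∂_k / im ∂_{k+1}:

  H_0: rank C_0 − rank ∂_1 = 9 − 8 = 1, and the invariant factors of ∂_1 are all 1, so H_0 ≅ Z.
  H_1: rank ker ∂_1 − rank ∂_2 = (27 − 8) − 17 = 2, and the invariant factors of ∂_2 are all 1, so H_1 ≅ Z^2.
  H_2: rank ker ∂_2 − rank ∂_3 = (18 − 17) − 0 = 1, and there is no ∂_3, so H_2 ≅ Z.

As a check, the Euler characteristic is 9 − 27 + 18 = 0, which agrees with 1 − 2 + 1 = 0.
(K is a triangulation of the torus T^2.)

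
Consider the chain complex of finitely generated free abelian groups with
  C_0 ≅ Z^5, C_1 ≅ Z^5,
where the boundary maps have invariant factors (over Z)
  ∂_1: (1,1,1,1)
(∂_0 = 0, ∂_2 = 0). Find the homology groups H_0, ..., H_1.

H_0: b_0 = 5 − 0 − 4 = 1; torsion from ∂_1 factors > 1: none. So H_0 ≅ Z.
H_1: b_1 = 5 − 4 − 0 = 1; torsion from ∂_2 factors > 1: none. So H_1 ≅ Z.

H_0 ≅ Z,  H_1 ≅ Z.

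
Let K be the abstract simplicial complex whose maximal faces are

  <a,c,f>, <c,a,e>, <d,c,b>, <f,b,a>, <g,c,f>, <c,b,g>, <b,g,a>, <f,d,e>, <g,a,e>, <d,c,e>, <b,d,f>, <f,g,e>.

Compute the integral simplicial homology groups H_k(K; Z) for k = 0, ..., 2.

H_0 = Z,  H_1 = Z/2,  H_2 = 0.

We work with the vertex ordering a < b < c < d < e < f < g. The simplices of K, each written with vertices in increasing order, are:

  0-simplices (7): a, b, c, d, e, f, g
  1-simplices (18): ab, ac, ae, af, ag, bc, bd, bf, bg, cd, ce, cf, cg, de, df, ef, eg, fg
  2-simplices (12): abf, abg, ace, acf, aeg, bcd, bcg, bdf, cde, cfg, def, efg

Hence C_0 ≅ Z^7, C_1 ≅ Z^18, C_2 ≅ Z^12.

The boundary map ∂_1: C_1 → C_0 maps an edge to its endpoints' difference, ∂[p,q] = q − p.
As a 7×18 matrix over Z this has rank 6, with invariant factors (1,1,1,1,1,1).

Boundary ∂_2: C_2 → C_1 maps a triangle to the signed sum of its edges. For instance
  ∂bcg = cg − bg + bc,
  ∂cde = de − ce + cd.
The resulting 18×12 matrix has rank 12, and its Smith normal form has invariant factors (1,1,1,1,1,1,1,1,1,1,1,2).

From H_k ≅ ker(∂_k) / im(∂_{k+1}) we obtain:

  H_0: rank C_0 − rank ∂_1 = 7 − 6 = 1, and the invariant factors of ∂_1 are all 1, so H_0 ≅ Z.
  H_1: rank ker ∂_1 − rank ∂_2 = (18 − 6) − 12 = 0, and ∂_2 has invariant factor 2 > 1, so H_1 ≅ Z/2.
  H_2: rank ker ∂_2 − rank ∂_3 = (12 − 12) − 0 = 0, and there is no ∂_3, so H_2 ≅ 0.

(K is a triangulation of the real projective plane RP^2.)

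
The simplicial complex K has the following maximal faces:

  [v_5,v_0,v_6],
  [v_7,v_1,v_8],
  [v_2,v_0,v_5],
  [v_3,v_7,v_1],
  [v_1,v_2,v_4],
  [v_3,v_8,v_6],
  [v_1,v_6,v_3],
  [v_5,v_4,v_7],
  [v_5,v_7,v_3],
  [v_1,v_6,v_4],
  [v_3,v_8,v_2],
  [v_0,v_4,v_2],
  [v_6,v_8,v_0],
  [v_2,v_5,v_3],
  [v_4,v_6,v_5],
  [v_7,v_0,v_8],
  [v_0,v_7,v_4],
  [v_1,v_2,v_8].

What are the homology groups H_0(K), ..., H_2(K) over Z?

H_0 = Z,  H_1 = Z × Z/2,  H_2 = 0.

We work with the vertex ordering v_0 < v_1 < v_2 < v_3 < v_4 < v_5 < v_6 < v_7 < v_8. The simplices of K, each written with vertices in increasing order, are:

  0-simplices (9): [v_0], [v_1], [v_2], [v_3], [v_4], [v_5], [v_6], [v_7], [v_8]
  1-simplices (27): (27 of them)
  2-simplices (18): (18 of them)

Hence C_0 ≅ Z^9, C_1 ≅ Z^27, C_2 ≅ Z^18.

The boundary map ∂_1: C_1 → C_0 is given by ∂[p,q] = [q] − [p]. For instance
  ∂[v_0,v_8] = [v_8] − [v_0].
As a 9×27 matrix over Z this has rank 8, with invariant factors (1,1,1,1,1,1,1,1).

Boundary ∂_2: C_2 → C_1 maps a triangle to the signed sum of its edges. For instance
  ∂[v_2,v_3,v_5] = [v_3,v_5] − [v_2,v_5] + [v_2,v_3],
  ∂[v_0,v_2,v_4] = [v_2,v_4] − [v_0,v_4] + [v_0,v_2].
As a 27×18 matrix over Z this has rank 18, with invariant factors (1,1,1,1,1,1,1,1,1,1,1,1,1,1,1,1,1,2).

Reading off H_k = ker ∂_k / im ∂_{k+1}:

  H_0: rank C_0 − rank ∂_1 = 9 − 8 = 1, and the invariant factors of ∂_1 are all 1, so H_0 ≅ Z.
  H_1: rank ker ∂_1 − rank ∂_2 = (27 − 8) − 18 = 1, and ∂_2 has invariant factor 2 > 1, so H_1 ≅ Z × Z/2.
  H_2: rank ker ∂_2 − rank ∂_3 = (18 − 18) − 0 = 0, and there is no ∂_3, so H_2 ≅ 0.

As a check, the Euler characteristic is 9 − 27 + 18 = 0, which agrees with 1 − 1 + 0 = 0.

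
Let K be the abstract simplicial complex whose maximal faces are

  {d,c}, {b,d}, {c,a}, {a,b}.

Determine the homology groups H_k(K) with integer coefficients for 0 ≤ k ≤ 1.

Order the vertices as a < b < c < d. Listing each simplex with vertices in this order, K has dimension 1 with simplices:

  0-simplices (4): a, b, c, d
  1-simplices (4): ab, ac, bd, cd

so the chain groups are C_0 ≅ Z^4, C_1 ≅ Z^4.

Boundary ∂_1: C_1 → C_0 is given by ∂[p,q] = [q] − [p]. For instance
  ∂bd = d − b.
The 4×4 boundary matrix has rank 3 and Smith normal form diag(1,1,1).

Reading off H_k = ker ∂_k / im ∂_{k+1}:

  H_0: rank C_0 − rank ∂_1 = 4 − 3 = 1, and the invariant factors of ∂_1 are all 1, so H_0 = Z.
  H_1: rank ker ∂_1 − rank ∂_2 = (4 − 3) − 0 = 1, and there is no ∂_2, so H_1 = Z.

(K is a triangulation of the circle S^1.)

H_0 = Z,  H_1 = Z.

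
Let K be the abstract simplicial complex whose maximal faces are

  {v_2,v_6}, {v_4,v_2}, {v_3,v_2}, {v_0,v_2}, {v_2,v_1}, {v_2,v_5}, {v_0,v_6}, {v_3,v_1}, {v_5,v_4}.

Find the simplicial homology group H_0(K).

We work with the vertex ordering v_0 < v_1 < v_2 < v_3 < v_4 < v_5 < v_6. The simplices of K, each written with vertices in increasing order, are:

  0-simplices (7): [v_0], [v_1], [v_2], [v_3], [v_4], [v_5], [v_6]
  1-simplices (9): [v_0,v_2], [v_0,v_6], [v_1,v_2], [v_1,v_3], [v_2,v_3], [v_2,v_4], [v_2,v_5], [v_2,v_6], [v_4,v_5]

giving chain groups C_0 ≅ Z^7, C_1 ≅ Z^9.

∂_1: C_1 → C_0 maps an edge to its endpoints' difference, ∂[p,q] = q − p. For instance
  ∂[v_1,v_2] = [v_2] − [v_1].
This gives a 7×9 integer matrix of rank 6; reducing to Smith normal form yields diagonal entries (1,1,1,1,1,1).

Now H_k = ker ∂_k / im ∂_{k+1}, so:

  H_0: rank C_0 − rank ∂_1 = 7 − 6 = 1, and the invariant factors of ∂_1 are all 1, so H_0 ≅ Z.

(K is a triangulation of a wedge of 3 circles.)

H_0 ≅ Z.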